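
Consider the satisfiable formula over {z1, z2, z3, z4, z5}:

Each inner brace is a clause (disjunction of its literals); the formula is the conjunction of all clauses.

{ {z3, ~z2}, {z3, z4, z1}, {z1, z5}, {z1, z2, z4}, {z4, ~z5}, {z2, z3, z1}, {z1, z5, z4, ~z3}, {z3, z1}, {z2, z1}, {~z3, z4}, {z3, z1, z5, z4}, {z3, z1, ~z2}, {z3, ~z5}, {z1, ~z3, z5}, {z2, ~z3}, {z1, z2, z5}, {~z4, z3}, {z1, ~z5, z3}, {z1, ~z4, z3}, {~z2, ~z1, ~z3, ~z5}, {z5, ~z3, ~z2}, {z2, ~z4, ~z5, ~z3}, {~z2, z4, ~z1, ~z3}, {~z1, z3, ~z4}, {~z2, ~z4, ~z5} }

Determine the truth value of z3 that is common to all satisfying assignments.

Suppose z3 = 1.
The clause (z4) is unit, so z4 = 1.
The clause (z2) is unit, so z2 = 1.
The clause (z5) is unit, so z5 = 1.
That conflicts with the unit clause (~z5).
So every satisfying assignment has z3 = False.

False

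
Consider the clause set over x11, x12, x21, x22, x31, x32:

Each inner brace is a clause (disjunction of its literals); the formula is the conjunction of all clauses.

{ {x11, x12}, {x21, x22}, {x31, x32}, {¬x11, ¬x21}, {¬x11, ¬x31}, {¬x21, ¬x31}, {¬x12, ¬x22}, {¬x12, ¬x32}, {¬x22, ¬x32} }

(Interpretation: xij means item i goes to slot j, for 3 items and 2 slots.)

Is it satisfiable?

Try x11 = True.
(¬x21) alone gives x21 = False.
(x22) alone gives x22 = True.
(¬x31) alone gives x31 = False.
(x32) alone gives x32 = True.
But (¬x32) is also a unit clause — contradiction.
That branch fails; take x11 = False instead.
(x12) alone gives x12 = True.
(¬x22) alone gives x22 = False.
(x21) alone gives x21 = True.
(¬x31) alone gives x31 = False.
(x32) alone gives x32 = True.
But (¬x32) is also a unit clause — contradiction.
Either choice for x11 ends in contradiction.
No assignment satisfies every clause.

No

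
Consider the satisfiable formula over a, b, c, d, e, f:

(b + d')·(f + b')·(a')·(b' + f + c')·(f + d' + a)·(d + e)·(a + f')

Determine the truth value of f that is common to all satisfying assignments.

Suppose f = 1.
From the singleton clause (a'), a = 0.
Now (a) is unsatisfied and unit — conflict.
So every satisfying assignment has f = False.

False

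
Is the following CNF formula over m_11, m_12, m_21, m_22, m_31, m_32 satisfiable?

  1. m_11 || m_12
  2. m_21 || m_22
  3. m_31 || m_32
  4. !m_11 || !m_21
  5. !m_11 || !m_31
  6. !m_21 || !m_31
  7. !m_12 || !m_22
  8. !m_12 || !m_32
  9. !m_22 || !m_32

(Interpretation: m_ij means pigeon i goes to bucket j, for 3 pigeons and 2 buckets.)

No

Case m_11 = true:
The clause (!m_21) is unit, so m_21 = false.
The clause (m_22) is unit, so m_22 = true.
The clause (!m_31) is unit, so m_31 = false.
The clause (m_32) is unit, so m_32 = true.
But (!m_32) is also a unit clause — contradiction.
Undo m_11 and try m_11 = false.
The clause (m_12) is unit, so m_12 = true.
The clause (!m_22) is unit, so m_22 = false.
The clause (m_21) is unit, so m_21 = true.
The clause (!m_31) is unit, so m_31 = false.
The clause (m_32) is unit, so m_32 = true.
But (!m_32) is also a unit clause — contradiction.
Neither m_11 = true nor m_11 = false works.
No assignment satisfies every clause.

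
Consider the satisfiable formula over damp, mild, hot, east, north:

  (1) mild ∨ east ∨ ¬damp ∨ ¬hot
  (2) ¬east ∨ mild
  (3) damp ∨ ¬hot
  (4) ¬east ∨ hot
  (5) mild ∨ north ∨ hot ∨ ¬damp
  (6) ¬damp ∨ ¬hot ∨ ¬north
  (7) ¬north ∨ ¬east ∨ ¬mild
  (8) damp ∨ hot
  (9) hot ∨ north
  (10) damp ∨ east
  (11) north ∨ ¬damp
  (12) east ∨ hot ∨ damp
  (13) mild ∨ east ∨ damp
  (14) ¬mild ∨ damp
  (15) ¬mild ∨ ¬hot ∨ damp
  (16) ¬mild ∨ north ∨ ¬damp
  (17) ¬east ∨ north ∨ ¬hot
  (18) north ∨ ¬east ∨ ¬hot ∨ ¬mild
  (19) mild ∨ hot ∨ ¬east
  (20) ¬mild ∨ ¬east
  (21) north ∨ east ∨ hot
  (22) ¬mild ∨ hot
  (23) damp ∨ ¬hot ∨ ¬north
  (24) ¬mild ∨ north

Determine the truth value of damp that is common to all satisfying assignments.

Suppose damp = False.
The clause (¬hot) is unit, so hot = False.
Now (hot) is unsatisfied and unit — conflict.
So every satisfying assignment has damp = True.

True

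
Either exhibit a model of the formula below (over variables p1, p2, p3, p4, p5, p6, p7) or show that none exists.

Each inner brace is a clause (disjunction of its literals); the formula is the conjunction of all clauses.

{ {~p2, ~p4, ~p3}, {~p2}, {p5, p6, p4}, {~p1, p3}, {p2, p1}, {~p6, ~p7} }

p1=1; p2=0; p3=1; p4=1; p5=0; p6=0; p7=0

Unit clause (~p2) forces p2 = 0.
Unit clause (p1) forces p1 = 1.
Unit clause (p3) forces p3 = 1.
Branch on p6: set p6 = 0.
Branch on p5: set p5 = 0.
Unit clause (p4) forces p4 = 1.
No clause remains; p7 is free.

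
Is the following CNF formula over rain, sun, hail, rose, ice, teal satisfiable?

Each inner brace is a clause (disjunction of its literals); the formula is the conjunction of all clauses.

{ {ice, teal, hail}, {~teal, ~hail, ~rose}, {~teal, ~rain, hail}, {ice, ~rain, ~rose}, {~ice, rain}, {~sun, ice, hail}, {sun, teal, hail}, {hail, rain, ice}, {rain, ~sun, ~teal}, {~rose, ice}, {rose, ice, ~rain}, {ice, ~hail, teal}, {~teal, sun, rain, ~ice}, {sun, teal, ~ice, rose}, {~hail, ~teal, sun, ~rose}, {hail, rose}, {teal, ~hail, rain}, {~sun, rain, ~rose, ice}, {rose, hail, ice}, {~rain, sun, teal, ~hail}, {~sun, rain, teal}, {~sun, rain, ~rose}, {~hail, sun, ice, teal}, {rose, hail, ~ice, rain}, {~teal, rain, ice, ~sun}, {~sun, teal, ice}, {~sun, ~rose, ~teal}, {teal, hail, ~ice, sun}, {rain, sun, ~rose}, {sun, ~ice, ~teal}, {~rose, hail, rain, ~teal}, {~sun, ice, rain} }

Case ice = 1:
(rain) alone gives rain = 1.
Case teal = 0:
Case sun = 1:
Case hail = 1:
No clause remains; rose is free.
A satisfying assignment: rain ↦ 1; sun ↦ 1; hail ↦ 1; rose ↦ 1; ice ↦ 1; teal ↦ 0.

Yes, satisfiable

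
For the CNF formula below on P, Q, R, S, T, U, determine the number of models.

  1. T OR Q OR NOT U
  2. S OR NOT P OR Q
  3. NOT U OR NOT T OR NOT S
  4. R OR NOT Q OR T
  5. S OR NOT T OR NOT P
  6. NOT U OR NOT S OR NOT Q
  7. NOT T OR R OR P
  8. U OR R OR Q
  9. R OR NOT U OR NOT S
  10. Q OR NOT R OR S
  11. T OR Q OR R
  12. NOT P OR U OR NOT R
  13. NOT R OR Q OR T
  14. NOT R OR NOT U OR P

7

There are 2^6 = 64 truth assignments over (P, Q, R, S, T, U).
Split on P. With P = true, the clauses containing P are satisfied and NOT P drops from the rest; 2 of the 2^5 = 32 assignments to the other variables satisfy what remains.
With P = false, by the same count on the reduced clause set, 5 assignments work.
(One model: P=F, Q=F, R=T, S=T, T=T, U=F.)
Total: 2 + 5 = 7.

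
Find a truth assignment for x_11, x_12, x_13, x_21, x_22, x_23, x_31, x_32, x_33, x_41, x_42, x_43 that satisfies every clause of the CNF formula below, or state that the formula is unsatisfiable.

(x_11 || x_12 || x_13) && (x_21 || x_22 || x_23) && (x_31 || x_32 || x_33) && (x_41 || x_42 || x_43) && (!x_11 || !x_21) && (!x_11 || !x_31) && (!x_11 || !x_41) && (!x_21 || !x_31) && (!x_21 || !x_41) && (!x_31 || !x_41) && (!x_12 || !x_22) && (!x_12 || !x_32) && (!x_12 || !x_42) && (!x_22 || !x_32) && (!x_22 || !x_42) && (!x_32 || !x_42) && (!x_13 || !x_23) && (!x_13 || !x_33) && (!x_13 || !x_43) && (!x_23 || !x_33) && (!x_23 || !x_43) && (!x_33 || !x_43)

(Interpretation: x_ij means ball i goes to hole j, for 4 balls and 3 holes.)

Branch on x_11: set x_11 = false.
Branch on x_12: set x_12 = true.
From the singleton clause (!x_22), x_22 = false.
From the singleton clause (!x_32), x_32 = false.
From the singleton clause (!x_42), x_42 = false.
Branch on x_21: set x_21 = true.
From the singleton clause (!x_31), x_31 = false.
From the singleton clause (x_33), x_33 = true.
From the singleton clause (!x_41), x_41 = false.
From the singleton clause (x_43), x_43 = true.
But (!x_43) is also a unit clause — contradiction.
Undo x_21 and try x_21 = false.
From the singleton clause (x_23), x_23 = true.
From the singleton clause (!x_13), x_13 = false.
From the singleton clause (!x_33), x_33 = false.
From the singleton clause (x_31), x_31 = true.
From the singleton clause (!x_41), x_41 = false.
From the singleton clause (x_43), x_43 = true.
But (!x_43) is also a unit clause — contradiction.
Neither x_21 = true nor x_21 = false works.
Undo x_12 and try x_12 = false.
From the singleton clause (x_13), x_13 = true.
From the singleton clause (!x_23), x_23 = false.
From the singleton clause (!x_33), x_33 = false.
From the singleton clause (!x_43), x_43 = false.
Branch on x_21: set x_21 = true.
From the singleton clause (!x_31), x_31 = false.
From the singleton clause (x_32), x_32 = true.
From the singleton clause (!x_41), x_41 = false.
From the singleton clause (x_42), x_42 = true.
But (!x_42) is also a unit clause — contradiction.
Undo x_21 and try x_21 = false.
From the singleton clause (x_22), x_22 = true.
From the singleton clause (!x_32), x_32 = false.
From the singleton clause (x_31), x_31 = true.
From the singleton clause (!x_41), x_41 = false.
From the singleton clause (x_42), x_42 = true.
But (!x_42) is also a unit clause — contradiction.
Neither x_21 = true nor x_21 = false works.
Neither x_12 = true nor x_12 = false works.
Undo x_11 and try x_11 = true.
From the singleton clause (!x_21), x_21 = false.
From the singleton clause (!x_31), x_31 = false.
From the singleton clause (!x_41), x_41 = false.
Branch on x_22: set x_22 = true.
From the singleton clause (!x_12), x_12 = false.
From the singleton clause (!x_32), x_32 = false.
From the singleton clause (x_33), x_33 = true.
From the singleton clause (!x_42), x_42 = false.
From the singleton clause (x_43), x_43 = true.
But (!x_43) is also a unit clause — contradiction.
Undo x_22 and try x_22 = false.
From the singleton clause (x_23), x_23 = true.
From the singleton clause (!x_13), x_13 = false.
From the singleton clause (!x_33), x_33 = false.
From the singleton clause (x_32), x_32 = true.
From the singleton clause (!x_12), x_12 = false.
From the singleton clause (!x_42), x_42 = false.
From the singleton clause (x_43), x_43 = true.
But (!x_43) is also a unit clause — contradiction.
Neither x_22 = true nor x_22 = false works.
Neither x_11 = true nor x_11 = false works.

UNSATISFIABLE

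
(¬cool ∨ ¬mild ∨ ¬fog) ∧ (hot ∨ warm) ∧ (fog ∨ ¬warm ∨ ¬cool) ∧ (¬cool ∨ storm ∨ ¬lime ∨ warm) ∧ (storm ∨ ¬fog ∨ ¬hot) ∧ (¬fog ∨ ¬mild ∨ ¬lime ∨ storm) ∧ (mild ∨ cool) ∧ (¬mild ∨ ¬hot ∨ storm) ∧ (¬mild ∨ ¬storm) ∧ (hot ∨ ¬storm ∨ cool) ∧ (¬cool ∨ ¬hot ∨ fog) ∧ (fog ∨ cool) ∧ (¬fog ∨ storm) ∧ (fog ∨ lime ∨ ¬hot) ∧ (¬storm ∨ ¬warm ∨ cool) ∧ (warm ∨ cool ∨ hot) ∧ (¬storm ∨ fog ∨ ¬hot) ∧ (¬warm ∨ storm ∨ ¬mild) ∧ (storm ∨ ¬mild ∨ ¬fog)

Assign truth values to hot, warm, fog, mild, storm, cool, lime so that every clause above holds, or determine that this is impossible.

hot ↦ False,  warm ↦ True,  fog ↦ True,  mild ↦ False,  storm ↦ True,  cool ↦ True,  lime ↦ True

Branch on hot: set hot = False.
From the singleton clause (warm), warm = True.
Branch on fog: set fog = True.
From the singleton clause (storm), storm = True.
From the singleton clause (¬mild), mild = False.
From the singleton clause (cool), cool = True.
Every clause is now satisfied; lime is unconstrained.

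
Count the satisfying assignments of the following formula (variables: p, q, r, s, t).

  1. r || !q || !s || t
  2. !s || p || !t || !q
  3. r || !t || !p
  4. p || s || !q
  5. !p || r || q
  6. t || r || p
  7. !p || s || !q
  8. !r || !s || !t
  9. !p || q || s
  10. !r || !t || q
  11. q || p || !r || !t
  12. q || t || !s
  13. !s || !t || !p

There are 2^5 = 32 truth assignments over (p, q, r, s, t).
Split on t. With t = true, the clauses containing t are satisfied and !t drops from the rest; 2 of the 2^4 = 16 assignments to the other variables satisfy what remains.
With t = false, by the same count on the reduced clause set, 3 assignments work.
Total: 2 + 3 = 5.

5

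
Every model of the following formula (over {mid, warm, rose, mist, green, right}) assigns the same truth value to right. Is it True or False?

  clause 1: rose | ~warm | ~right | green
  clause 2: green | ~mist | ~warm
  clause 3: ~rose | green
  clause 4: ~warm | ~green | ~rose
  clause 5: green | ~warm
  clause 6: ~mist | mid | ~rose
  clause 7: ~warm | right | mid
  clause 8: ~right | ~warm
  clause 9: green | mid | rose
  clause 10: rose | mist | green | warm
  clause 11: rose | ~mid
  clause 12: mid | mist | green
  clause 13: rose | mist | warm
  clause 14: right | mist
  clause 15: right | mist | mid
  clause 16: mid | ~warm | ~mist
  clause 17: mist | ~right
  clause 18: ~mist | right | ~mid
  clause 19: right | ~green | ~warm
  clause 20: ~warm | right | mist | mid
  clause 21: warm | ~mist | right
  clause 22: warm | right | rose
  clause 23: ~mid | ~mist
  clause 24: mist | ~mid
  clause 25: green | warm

True

Suppose right = 0.
From the singleton clause (mist), mist = 1.
From the singleton clause (~mid), mid = 0.
From the singleton clause (~rose), rose = 0.
From the singleton clause (~warm), warm = 0.
But (warm) is also a unit clause — contradiction.
So every satisfying assignment has right = True.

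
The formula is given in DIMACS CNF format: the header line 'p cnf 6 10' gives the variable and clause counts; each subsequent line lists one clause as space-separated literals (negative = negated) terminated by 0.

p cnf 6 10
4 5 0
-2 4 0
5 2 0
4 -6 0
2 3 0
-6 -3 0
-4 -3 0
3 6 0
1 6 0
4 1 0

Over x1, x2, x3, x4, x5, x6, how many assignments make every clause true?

5

There are 2^6 = 64 truth assignments over (x1, x2, x3, x4, x5, x6).
Split on x6. With x6 = True, the clauses containing x6 are satisfied and ¬x6 drops from the rest; 4 of the 2^5 = 32 assignments to the other variables satisfy what remains.
With x6 = False, by the same count on the reduced clause set, 1 assignment works.
Total: 4 + 1 = 5.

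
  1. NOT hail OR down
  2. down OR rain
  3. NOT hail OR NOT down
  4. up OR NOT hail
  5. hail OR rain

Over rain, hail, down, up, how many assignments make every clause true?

There are 2^4 = 16 truth assignments over (rain, hail, down, up).
Split on rain. With rain = true, the clauses containing rain are satisfied and NOT rain drops from the rest; 4 of the 2^3 = 8 assignments to the other variables satisfy what remains.
With rain = false, by the same count on the reduced clause set, 0 assignments work.
(One model: rain=T, hail=F, down=F, up=F.)
Total: 4 + 0 = 4.

4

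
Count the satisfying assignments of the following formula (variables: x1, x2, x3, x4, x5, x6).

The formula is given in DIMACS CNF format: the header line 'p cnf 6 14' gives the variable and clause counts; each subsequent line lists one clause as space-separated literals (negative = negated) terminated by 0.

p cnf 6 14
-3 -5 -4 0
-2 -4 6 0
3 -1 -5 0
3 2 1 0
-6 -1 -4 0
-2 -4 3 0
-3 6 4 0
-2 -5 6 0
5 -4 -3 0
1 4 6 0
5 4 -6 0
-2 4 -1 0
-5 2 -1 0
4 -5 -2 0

3

There are 2^6 = 64 truth assignments over (x1, x2, x3, x4, x5, x6).
Split on x3. With x3 = True, the clauses containing x3 are satisfied and ¬x3 drops from the rest; 1 of the 2^5 = 32 assignments to the other variables satisfy what remains.
With x3 = False, by the same count on the reduced clause set, 2 assignments work.
Total: 1 + 2 = 3.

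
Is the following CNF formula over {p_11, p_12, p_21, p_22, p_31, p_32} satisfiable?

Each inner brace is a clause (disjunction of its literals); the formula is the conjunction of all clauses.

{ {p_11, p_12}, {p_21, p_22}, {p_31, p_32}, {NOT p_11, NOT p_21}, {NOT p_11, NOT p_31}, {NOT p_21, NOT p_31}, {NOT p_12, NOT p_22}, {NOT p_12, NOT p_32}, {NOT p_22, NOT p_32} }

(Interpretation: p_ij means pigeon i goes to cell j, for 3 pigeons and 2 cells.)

Case p_11 = true:
The clause (NOT p_21) is unit, so p_21 = false.
The clause (p_22) is unit, so p_22 = true.
The clause (NOT p_31) is unit, so p_31 = false.
The clause (p_32) is unit, so p_32 = true.
Now (NOT p_32) is unsatisfied and unit — conflict.
That branch fails; take p_11 = false instead.
The clause (p_12) is unit, so p_12 = true.
The clause (NOT p_22) is unit, so p_22 = false.
The clause (p_21) is unit, so p_21 = true.
The clause (NOT p_31) is unit, so p_31 = false.
The clause (p_32) is unit, so p_32 = true.
Now (NOT p_32) is unsatisfied and unit — conflict.
Either choice for p_11 ends in contradiction.
No assignment satisfies every clause.

No, unsatisfiable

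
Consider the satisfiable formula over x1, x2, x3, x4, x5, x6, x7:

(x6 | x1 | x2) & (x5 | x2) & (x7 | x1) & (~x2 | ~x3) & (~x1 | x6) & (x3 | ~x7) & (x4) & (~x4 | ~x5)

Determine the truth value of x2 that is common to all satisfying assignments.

True

Suppose x2 = 0.
From the singleton clause (x5), x5 = 1.
From the singleton clause (x4), x4 = 1.
But (~x4) is also a unit clause — contradiction.
So every satisfying assignment has x2 = True.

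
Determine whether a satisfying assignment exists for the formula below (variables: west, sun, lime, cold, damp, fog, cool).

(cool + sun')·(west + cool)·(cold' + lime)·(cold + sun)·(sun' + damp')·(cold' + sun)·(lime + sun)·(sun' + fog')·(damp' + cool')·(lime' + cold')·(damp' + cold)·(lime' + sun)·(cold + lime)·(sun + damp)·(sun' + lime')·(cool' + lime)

Suppose cool = 1.
The clause (damp') is unit, so damp = 0.
The clause (sun) is unit, so sun = 1.
The clause (fog') is unit, so fog = 0.
The clause (lime') is unit, so lime = 0.
Now (lime) is unsatisfied and unit — conflict.
That branch fails; take cool = 0 instead.
The clause (sun') is unit, so sun = 0.
The clause (west) is unit, so west = 1.
The clause (cold) is unit, so cold = 1.
Now (cold') is unsatisfied and unit — conflict.
Both values of cool lead to a conflict.
No assignment satisfies every clause.

No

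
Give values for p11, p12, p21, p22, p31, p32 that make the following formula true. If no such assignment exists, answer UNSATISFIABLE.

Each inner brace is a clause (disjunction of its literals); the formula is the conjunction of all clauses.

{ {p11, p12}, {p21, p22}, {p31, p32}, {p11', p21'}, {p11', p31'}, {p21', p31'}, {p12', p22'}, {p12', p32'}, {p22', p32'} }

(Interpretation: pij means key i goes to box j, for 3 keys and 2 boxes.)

Suppose p11 = 1.
Unit clause (p21') forces p21 = 0.
Unit clause (p22) forces p22 = 1.
Unit clause (p31') forces p31 = 0.
Unit clause (p32) forces p32 = 1.
But (p32') is also a unit clause — contradiction.
That branch fails; take p11 = 0 instead.
Unit clause (p12) forces p12 = 1.
Unit clause (p22') forces p22 = 0.
Unit clause (p21) forces p21 = 1.
Unit clause (p31') forces p31 = 0.
Unit clause (p32) forces p32 = 1.
But (p32') is also a unit clause — contradiction.
Neither p11 = 1 nor p11 = 0 works.

UNSATISFIABLE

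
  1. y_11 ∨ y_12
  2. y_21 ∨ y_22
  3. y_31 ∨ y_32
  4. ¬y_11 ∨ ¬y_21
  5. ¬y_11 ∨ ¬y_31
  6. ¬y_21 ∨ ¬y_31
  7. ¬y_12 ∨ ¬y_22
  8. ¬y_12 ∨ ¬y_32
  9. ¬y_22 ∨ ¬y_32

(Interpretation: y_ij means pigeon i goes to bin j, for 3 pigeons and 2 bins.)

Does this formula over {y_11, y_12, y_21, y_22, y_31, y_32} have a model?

Case y_11 = True:
From the singleton clause (¬y_21), y_21 = False.
From the singleton clause (y_22), y_22 = True.
From the singleton clause (¬y_31), y_31 = False.
From the singleton clause (y_32), y_32 = True.
That conflicts with the unit clause (¬y_32).
Undo y_11 and try y_11 = False.
From the singleton clause (y_12), y_12 = True.
From the singleton clause (¬y_22), y_22 = False.
From the singleton clause (y_21), y_21 = True.
From the singleton clause (¬y_31), y_31 = False.
From the singleton clause (y_32), y_32 = True.
That conflicts with the unit clause (¬y_32).
Neither y_11 = True nor y_11 = False works.
No assignment satisfies every clause.

Unsatisfiable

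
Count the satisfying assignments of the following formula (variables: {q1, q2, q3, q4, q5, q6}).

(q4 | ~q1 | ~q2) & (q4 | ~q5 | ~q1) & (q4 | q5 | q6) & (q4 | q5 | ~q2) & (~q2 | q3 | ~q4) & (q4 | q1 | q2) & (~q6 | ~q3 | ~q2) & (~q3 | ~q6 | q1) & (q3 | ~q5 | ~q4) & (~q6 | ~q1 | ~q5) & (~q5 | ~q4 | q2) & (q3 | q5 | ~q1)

13

There are 2^6 = 64 truth assignments over (q1, q2, q3, q4, q5, q6).
Split on q2. With q2 = 1, the clauses containing q2 are satisfied and ~q2 drops from the rest; 7 of the 2^5 = 32 assignments to the other variables satisfy what remains.
With q2 = 0, by the same count on the reduced clause set, 6 assignments work.
Total: 7 + 6 = 13.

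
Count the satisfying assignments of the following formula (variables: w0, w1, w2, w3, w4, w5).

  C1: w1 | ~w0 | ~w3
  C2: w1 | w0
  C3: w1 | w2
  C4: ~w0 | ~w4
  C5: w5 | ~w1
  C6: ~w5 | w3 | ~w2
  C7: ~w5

There are 2^6 = 64 truth assignments over (w0, w1, w2, w3, w4, w5).
Split on w3. With w3 = 1, the clauses containing w3 are satisfied and ~w3 drops from the rest; 0 of the 2^5 = 32 assignments to the other variables satisfy what remains.
With w3 = 0, by the same count on the reduced clause set, 1 assignment works.
(One model: w0=T, w1=F, w2=T, w3=F, w4=F, w5=F.)
Total: 0 + 1 = 1.

1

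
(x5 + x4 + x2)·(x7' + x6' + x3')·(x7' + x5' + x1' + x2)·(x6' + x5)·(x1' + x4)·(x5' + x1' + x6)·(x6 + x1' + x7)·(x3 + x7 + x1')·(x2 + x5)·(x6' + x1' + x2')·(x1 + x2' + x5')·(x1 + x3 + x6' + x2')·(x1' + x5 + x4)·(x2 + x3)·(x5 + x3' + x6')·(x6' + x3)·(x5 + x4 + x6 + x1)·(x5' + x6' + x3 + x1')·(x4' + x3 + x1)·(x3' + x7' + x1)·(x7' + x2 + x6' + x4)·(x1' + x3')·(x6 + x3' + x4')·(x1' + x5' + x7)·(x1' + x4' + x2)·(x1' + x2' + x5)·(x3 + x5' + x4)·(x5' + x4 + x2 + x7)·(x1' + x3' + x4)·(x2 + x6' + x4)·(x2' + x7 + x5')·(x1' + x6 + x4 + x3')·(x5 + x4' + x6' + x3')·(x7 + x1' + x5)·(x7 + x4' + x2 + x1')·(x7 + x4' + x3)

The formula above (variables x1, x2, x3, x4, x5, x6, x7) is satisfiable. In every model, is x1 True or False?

Suppose x1 = 1.
The clause (x4) is unit, so x4 = 1.
The clause (x3') is unit, so x3 = 0.
The clause (x7) is unit, so x7 = 1.
The clause (x2) is unit, so x2 = 1.
The clause (x6') is unit, so x6 = 0.
The clause (x5') is unit, so x5 = 0.
But (x5) is also a unit clause — contradiction.
So every satisfying assignment has x1 = False.

False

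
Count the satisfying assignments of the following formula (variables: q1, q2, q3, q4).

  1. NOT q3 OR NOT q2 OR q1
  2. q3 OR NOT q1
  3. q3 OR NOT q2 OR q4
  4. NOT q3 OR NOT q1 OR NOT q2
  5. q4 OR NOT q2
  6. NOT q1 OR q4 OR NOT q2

There are 2^4 = 16 truth assignments over (q1, q2, q3, q4).
Check each against the 6 clauses (columns in the order q1, q2, q3, q4):
  F F F F  ✓ satisfies all
  F F F T  ✓ satisfies all
  F F T F  ✓ satisfies all
  F F T T  ✓ satisfies all
  F T F F  ✗ fails (q3 OR NOT q2 OR q4)
  F T F T  ✓ satisfies all
  F T T F  ✗ fails (NOT q3 OR NOT q2 OR q1)
  F T T T  ✗ fails (NOT q3 OR NOT q2 OR q1)
  T F F F  ✗ fails (q3 OR NOT q1)
  T F F T  ✗ fails (q3 OR NOT q1)
  T F T F  ✓ satisfies all
  T F T T  ✓ satisfies all
  T T F F  ✗ fails (q3 OR NOT q1)
  T T F T  ✗ fails (q3 OR NOT q1)
  T T T F  ✗ fails (NOT q3 OR NOT q1 OR NOT q2)
  T T T T  ✗ fails (NOT q3 OR NOT q1 OR NOT q2)
7 of the 16 rows are models.

7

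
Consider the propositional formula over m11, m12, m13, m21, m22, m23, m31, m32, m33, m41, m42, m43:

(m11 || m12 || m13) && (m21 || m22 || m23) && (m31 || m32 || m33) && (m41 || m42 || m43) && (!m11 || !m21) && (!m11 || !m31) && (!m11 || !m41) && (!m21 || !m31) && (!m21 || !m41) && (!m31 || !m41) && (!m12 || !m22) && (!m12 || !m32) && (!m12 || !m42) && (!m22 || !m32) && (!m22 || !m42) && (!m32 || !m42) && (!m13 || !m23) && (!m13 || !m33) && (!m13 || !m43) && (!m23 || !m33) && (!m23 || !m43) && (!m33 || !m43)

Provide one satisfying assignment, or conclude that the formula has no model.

UNSATISFIABLE

Case m11 = false:
Case m12 = true:
Unit clause (!m22) forces m22 = false.
Unit clause (!m32) forces m32 = false.
Unit clause (!m42) forces m42 = false.
Case m21 = true:
Unit clause (!m31) forces m31 = false.
Unit clause (m33) forces m33 = true.
Unit clause (!m41) forces m41 = false.
Unit clause (m43) forces m43 = true.
That conflicts with the unit clause (!m43).
Backtrack on m21: now try m21 = false.
Unit clause (m23) forces m23 = true.
Unit clause (!m13) forces m13 = false.
Unit clause (!m33) forces m33 = false.
Unit clause (m31) forces m31 = true.
Unit clause (!m41) forces m41 = false.
Unit clause (m43) forces m43 = true.
That conflicts with the unit clause (!m43).
Either choice for m21 ends in contradiction.
Backtrack on m12: now try m12 = false.
Unit clause (m13) forces m13 = true.
Unit clause (!m23) forces m23 = false.
Unit clause (!m33) forces m33 = false.
Unit clause (!m43) forces m43 = false.
Case m21 = true:
Unit clause (!m31) forces m31 = false.
Unit clause (m32) forces m32 = true.
Unit clause (!m41) forces m41 = false.
Unit clause (m42) forces m42 = true.
That conflicts with the unit clause (!m42).
Backtrack on m21: now try m21 = false.
Unit clause (m22) forces m22 = true.
Unit clause (!m32) forces m32 = false.
Unit clause (m31) forces m31 = true.
Unit clause (!m41) forces m41 = false.
Unit clause (m42) forces m42 = true.
That conflicts with the unit clause (!m42).
Either choice for m21 ends in contradiction.
Either choice for m12 ends in contradiction.
Backtrack on m11: now try m11 = true.
Unit clause (!m21) forces m21 = false.
Unit clause (!m31) forces m31 = false.
Unit clause (!m41) forces m41 = false.
Case m22 = true:
Unit clause (!m12) forces m12 = false.
Unit clause (!m32) forces m32 = false.
Unit clause (m33) forces m33 = true.
Unit clause (!m42) forces m42 = false.
Unit clause (m43) forces m43 = true.
That conflicts with the unit clause (!m43).
Backtrack on m22: now try m22 = false.
Unit clause (m23) forces m23 = true.
Unit clause (!m13) forces m13 = false.
Unit clause (!m33) forces m33 = false.
Unit clause (m32) forces m32 = true.
Unit clause (!m12) forces m12 = false.
Unit clause (!m42) forces m42 = false.
Unit clause (m43) forces m43 = true.
That conflicts with the unit clause (!m43).
Either choice for m22 ends in contradiction.
Either choice for m11 ends in contradiction.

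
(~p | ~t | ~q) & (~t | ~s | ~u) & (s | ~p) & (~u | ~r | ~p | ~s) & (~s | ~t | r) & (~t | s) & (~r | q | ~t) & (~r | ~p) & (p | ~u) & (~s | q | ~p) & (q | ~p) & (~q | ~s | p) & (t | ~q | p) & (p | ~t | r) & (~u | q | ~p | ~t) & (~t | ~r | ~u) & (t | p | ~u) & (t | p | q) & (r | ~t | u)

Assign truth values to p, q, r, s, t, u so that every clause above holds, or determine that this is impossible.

p ↦ 1,  q ↦ 1,  r ↦ 0,  s ↦ 1,  t ↦ 0,  u ↦ 0

Case s = 1:
Case t = 0:
Case r = 0:
Case p = 1:
From the singleton clause (q), q = 1.
Every clause is now satisfied; u is unconstrained.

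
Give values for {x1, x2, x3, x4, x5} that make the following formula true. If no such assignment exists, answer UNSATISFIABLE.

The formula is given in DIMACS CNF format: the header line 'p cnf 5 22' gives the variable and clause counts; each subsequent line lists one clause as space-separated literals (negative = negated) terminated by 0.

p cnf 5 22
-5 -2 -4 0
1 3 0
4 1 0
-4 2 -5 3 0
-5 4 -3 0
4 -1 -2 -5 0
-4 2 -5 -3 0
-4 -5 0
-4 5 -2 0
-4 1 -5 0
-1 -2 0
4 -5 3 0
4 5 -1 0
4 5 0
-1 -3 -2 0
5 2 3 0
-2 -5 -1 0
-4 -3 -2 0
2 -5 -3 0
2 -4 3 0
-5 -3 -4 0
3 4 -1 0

x1=True,  x2=False,  x3=True,  x4=True,  x5=False

Case x1 = True:
From the singleton clause (¬x2), x2 = False.
Case x4 = True:
From the singleton clause (¬x5), x5 = False.
From the singleton clause (x3), x3 = True.
Every clause now holds.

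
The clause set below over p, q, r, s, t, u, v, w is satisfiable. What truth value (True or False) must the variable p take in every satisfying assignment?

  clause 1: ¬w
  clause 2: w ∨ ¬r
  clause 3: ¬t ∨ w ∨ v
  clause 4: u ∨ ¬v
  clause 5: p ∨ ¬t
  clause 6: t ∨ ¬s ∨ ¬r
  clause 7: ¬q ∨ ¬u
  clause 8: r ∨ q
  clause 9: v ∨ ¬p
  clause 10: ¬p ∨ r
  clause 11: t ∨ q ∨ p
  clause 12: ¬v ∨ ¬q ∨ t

False

Suppose p = True.
From the singleton clause (¬w), w = False.
From the singleton clause (¬r), r = False.
That conflicts with the unit clause (r).
So every satisfying assignment has p = False.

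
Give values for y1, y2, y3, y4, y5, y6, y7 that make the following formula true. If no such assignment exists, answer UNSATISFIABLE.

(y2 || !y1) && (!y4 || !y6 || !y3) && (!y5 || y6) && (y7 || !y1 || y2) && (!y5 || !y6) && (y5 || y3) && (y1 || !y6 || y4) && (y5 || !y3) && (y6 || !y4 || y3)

UNSATISFIABLE

Suppose y2 = true.
Suppose y5 = false.
(y3) alone gives y3 = true.
That conflicts with the unit clause (!y3).
That branch fails; take y5 = true instead.
(y6) alone gives y6 = true.
That conflicts with the unit clause (!y6).
Both values of y5 lead to a conflict.
That branch fails; take y2 = false instead.
(!y1) alone gives y1 = false.
Suppose y5 = false.
(y3) alone gives y3 = true.
That conflicts with the unit clause (!y3).
That branch fails; take y5 = true instead.
(y6) alone gives y6 = true.
That conflicts with the unit clause (!y6).
Both values of y5 lead to a conflict.
Both values of y2 lead to a conflict.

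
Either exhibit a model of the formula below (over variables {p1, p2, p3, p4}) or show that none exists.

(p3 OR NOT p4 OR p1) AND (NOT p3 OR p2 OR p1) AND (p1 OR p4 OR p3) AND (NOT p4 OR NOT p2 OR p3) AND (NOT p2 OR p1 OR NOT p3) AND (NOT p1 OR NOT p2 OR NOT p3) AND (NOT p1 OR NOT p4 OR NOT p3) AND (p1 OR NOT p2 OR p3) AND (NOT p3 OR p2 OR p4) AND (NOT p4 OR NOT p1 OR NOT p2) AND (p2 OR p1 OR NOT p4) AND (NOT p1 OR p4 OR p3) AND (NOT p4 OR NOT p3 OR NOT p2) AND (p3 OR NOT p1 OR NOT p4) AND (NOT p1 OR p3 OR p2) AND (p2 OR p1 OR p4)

UNSATISFIABLE

Case p3 = true:
Case p2 = true:
From the singleton clause (p1), p1 = true.
Now (NOT p1) is unsatisfied and unit — conflict.
So p2 must be the other value — set p2 = false.
From the singleton clause (p1), p1 = true.
From the singleton clause (NOT p4), p4 = false.
Now (p4) is unsatisfied and unit — conflict.
Neither p2 = true nor p2 = false works.
So p3 must be the other value — set p3 = false.
Case p4 = false:
From the singleton clause (p1), p1 = true.
Now (NOT p1) is unsatisfied and unit — conflict.
So p4 must be the other value — set p4 = true.
From the singleton clause (p1), p1 = true.
Now (NOT p1) is unsatisfied and unit — conflict.
Neither p4 = true nor p4 = false works.
Neither p3 = true nor p3 = false works.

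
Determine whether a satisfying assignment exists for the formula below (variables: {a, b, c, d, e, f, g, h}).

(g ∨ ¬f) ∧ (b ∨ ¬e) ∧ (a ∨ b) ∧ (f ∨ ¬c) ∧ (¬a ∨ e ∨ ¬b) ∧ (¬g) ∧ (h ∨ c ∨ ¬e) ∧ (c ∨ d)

From the singleton clause (¬g), g = False.
From the singleton clause (¬f), f = False.
From the singleton clause (¬c), c = False.
From the singleton clause (d), d = True.
Try b = True.
Try a = True.
From the singleton clause (e), e = True.
From the singleton clause (h), h = True.
All clauses are satisfied.
A satisfying assignment: a: True, b: True, c: False, d: True, e: True, f: False, g: False, h: True.

Satisfiable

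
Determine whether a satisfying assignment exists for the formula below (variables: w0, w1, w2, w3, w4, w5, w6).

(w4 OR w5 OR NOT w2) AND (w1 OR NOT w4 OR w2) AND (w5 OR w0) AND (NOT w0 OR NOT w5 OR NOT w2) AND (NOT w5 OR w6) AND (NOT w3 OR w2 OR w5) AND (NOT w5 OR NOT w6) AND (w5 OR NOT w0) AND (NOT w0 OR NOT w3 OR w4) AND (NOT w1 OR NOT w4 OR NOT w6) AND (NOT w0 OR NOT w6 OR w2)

No

Try w5 = true.
(w6) alone gives w6 = true.
But (NOT w6) is also a unit clause — contradiction.
That branch fails; take w5 = false instead.
(w0) alone gives w0 = true.
But (NOT w0) is also a unit clause — contradiction.
Either choice for w5 ends in contradiction.
No assignment satisfies every clause.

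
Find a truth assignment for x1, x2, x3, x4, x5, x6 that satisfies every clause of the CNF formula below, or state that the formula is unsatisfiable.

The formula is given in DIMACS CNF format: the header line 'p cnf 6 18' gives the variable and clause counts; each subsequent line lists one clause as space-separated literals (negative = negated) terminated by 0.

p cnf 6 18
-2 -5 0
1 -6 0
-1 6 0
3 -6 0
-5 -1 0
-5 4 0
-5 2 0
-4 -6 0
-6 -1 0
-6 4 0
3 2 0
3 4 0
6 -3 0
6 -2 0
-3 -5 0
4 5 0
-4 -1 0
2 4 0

Branch on x2: set x2 = False.
From the singleton clause (¬x5), x5 = False.
From the singleton clause (x3), x3 = True.
From the singleton clause (x6), x6 = True.
From the singleton clause (x1), x1 = True.
But (¬x1) is also a unit clause — contradiction.
That branch fails; take x2 = True instead.
From the singleton clause (¬x5), x5 = False.
From the singleton clause (x6), x6 = True.
From the singleton clause (x1), x1 = True.
But (¬x1) is also a unit clause — contradiction.
Both values of x2 lead to a conflict.

UNSATISFIABLE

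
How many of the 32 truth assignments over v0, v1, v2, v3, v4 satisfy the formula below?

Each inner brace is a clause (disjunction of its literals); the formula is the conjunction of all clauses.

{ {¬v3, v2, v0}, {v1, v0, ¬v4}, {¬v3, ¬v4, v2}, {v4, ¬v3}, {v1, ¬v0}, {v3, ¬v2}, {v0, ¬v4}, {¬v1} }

1

There are 2^5 = 32 truth assignments over (v0, v1, v2, v3, v4).
Split on v1. With v1 = True, the clauses containing v1 are satisfied and ¬v1 drops from the rest; 0 of the 2^4 = 16 assignments to the other variables satisfy what remains.
With v1 = False, by the same count on the reduced clause set, 1 assignment works.
(One model: v0=F, v1=F, v2=F, v3=F, v4=F.)
Total: 0 + 1 = 1.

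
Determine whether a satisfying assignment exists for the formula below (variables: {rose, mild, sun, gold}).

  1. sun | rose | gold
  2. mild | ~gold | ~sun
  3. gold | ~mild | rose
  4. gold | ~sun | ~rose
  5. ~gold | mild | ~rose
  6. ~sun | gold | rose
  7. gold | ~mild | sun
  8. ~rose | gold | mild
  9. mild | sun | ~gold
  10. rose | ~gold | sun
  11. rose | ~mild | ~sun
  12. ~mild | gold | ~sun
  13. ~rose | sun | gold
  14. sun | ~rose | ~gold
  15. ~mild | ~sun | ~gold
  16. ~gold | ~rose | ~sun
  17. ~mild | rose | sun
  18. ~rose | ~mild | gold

Unsatisfiable

Branch on sun: set sun = 1.
Branch on mild: set mild = 1.
From the singleton clause (rose), rose = 1.
From the singleton clause (gold), gold = 1.
Now (~gold) is unsatisfied and unit — conflict.
Backtrack on mild: now try mild = 0.
From the singleton clause (~gold), gold = 0.
From the singleton clause (~rose), rose = 0.
Now (rose) is unsatisfied and unit — conflict.
Both values of mild lead to a conflict.
Backtrack on sun: now try sun = 0.
Branch on rose: set rose = 1.
From the singleton clause (gold), gold = 1.
Now (~gold) is unsatisfied and unit — conflict.
Backtrack on rose: now try rose = 0.
From the singleton clause (gold), gold = 1.
Now (~gold) is unsatisfied and unit — conflict.
Both values of rose lead to a conflict.
Both values of sun lead to a conflict.
No assignment satisfies every clause.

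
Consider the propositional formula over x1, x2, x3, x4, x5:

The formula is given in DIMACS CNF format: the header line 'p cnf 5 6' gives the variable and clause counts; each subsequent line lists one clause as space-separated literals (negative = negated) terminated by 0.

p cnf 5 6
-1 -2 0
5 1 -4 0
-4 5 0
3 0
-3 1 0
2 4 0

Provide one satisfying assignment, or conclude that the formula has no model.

From the singleton clause (x3), x3 = True.
From the singleton clause (x1), x1 = True.
From the singleton clause (¬x2), x2 = False.
From the singleton clause (x4), x4 = True.
From the singleton clause (x5), x5 = True.
This assignment satisfies each clause.

x1=True, x2=False, x3=True, x4=True, x5=True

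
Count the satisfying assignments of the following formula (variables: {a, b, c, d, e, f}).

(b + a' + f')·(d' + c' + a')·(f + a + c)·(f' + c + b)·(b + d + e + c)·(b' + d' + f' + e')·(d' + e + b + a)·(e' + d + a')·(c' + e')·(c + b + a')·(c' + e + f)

12

There are 2^6 = 64 truth assignments over (a, b, c, d, e, f).
Split on a. With a = 1, the clauses containing a are satisfied and a' drops from the rest; 6 of the 2^5 = 32 assignments to the other variables satisfy what remains.
With a = 0, by the same count on the reduced clause set, 6 assignments work.
(One model: a=F, b=F, c=T, d=F, e=F, f=T.)
Total: 6 + 6 = 12.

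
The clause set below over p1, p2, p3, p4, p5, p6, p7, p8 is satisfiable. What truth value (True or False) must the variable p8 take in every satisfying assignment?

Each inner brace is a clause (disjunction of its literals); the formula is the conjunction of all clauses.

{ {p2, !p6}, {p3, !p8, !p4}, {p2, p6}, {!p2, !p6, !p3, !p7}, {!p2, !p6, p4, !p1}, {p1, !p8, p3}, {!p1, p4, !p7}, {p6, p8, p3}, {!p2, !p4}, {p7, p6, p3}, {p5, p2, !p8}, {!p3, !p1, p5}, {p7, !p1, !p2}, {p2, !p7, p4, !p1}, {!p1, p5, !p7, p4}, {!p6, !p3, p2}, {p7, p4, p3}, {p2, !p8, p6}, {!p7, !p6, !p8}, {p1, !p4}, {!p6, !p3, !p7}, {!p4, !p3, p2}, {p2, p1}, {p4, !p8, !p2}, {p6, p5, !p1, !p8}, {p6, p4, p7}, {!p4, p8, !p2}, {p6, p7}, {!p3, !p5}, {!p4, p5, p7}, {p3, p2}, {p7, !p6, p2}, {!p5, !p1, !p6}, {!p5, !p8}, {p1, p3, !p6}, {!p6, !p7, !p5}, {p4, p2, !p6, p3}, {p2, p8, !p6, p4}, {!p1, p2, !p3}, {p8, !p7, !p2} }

False

Suppose p8 = true.
(!p5) alone gives p5 = false.
(p2) alone gives p2 = true.
(!p4) alone gives p4 = false.
Now (p4) is unsatisfied and unit — conflict.
So every satisfying assignment has p8 = False.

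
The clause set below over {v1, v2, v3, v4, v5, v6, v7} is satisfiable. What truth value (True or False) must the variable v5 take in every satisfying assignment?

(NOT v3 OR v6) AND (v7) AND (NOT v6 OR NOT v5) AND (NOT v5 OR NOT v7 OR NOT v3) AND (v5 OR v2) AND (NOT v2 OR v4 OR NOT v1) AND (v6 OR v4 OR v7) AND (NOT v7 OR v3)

False

Suppose v5 = true.
(v7) alone gives v7 = true.
(NOT v6) alone gives v6 = false.
(NOT v3) alone gives v3 = false.
Now (v3) is unsatisfied and unit — conflict.
So every satisfying assignment has v5 = False.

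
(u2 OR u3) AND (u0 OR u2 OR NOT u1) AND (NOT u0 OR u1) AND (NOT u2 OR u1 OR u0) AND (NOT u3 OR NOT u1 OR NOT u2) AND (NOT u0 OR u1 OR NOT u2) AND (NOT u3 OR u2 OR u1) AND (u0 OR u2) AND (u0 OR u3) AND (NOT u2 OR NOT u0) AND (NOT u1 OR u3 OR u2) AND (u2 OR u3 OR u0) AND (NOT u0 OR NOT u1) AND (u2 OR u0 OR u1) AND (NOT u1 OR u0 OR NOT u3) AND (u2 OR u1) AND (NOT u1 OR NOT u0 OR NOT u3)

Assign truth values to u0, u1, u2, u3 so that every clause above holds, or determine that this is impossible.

UNSATISFIABLE

Branch on u2: set u2 = true.
From the singleton clause (NOT u0), u0 = false.
From the singleton clause (u1), u1 = true.
From the singleton clause (NOT u3), u3 = false.
That conflicts with the unit clause (u3).
So u2 must be the other value — set u2 = false.
From the singleton clause (u3), u3 = true.
From the singleton clause (u1), u1 = true.
From the singleton clause (u0), u0 = true.
That conflicts with the unit clause (NOT u0).
Both values of u2 lead to a conflict.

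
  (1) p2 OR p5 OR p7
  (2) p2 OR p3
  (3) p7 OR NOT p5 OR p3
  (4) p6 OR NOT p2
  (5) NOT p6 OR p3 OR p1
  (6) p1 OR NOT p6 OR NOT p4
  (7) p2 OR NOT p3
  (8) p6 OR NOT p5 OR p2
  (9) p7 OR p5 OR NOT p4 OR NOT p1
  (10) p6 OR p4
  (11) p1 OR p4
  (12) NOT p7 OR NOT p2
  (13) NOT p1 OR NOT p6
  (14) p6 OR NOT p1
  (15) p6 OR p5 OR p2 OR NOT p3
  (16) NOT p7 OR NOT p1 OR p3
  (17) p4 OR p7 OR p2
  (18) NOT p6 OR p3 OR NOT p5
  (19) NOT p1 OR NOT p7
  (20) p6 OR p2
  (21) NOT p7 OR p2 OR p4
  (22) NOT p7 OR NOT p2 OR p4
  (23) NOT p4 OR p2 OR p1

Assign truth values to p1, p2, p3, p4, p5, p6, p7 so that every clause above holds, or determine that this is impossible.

UNSATISFIABLE

Suppose p2 = true.
(p6) alone gives p6 = true.
(NOT p7) alone gives p7 = false.
(NOT p1) alone gives p1 = false.
(p3) alone gives p3 = true.
(NOT p4) alone gives p4 = false.
That conflicts with the unit clause (p4).
Undo p2 and try p2 = false.
(p3) alone gives p3 = true.
That conflicts with the unit clause (NOT p3).
Either choice for p2 ends in contradiction.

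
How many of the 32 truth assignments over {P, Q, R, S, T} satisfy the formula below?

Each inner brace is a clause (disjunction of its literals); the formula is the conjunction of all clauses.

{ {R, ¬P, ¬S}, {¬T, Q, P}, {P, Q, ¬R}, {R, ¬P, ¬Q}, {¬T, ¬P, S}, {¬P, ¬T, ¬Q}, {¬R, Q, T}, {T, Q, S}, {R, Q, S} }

12

There are 2^5 = 32 truth assignments over (P, Q, R, S, T).
Split on R. With R = True, the clauses containing R are satisfied and ¬R drops from the rest; 7 of the 2^4 = 16 assignments to the other variables satisfy what remains.
With R = False, by the same count on the reduced clause set, 5 assignments work.
Total: 7 + 5 = 12.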